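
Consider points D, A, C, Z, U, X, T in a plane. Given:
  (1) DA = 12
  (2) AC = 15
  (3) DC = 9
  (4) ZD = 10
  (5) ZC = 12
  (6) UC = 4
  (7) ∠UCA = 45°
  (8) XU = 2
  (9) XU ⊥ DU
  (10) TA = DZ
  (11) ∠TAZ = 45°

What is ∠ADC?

Step 1: By the inverse law of cosines on triangle ADC: cos(∠ADC) = (12² + 9² − 15²) / (2·12·9) = 0/216 = 0, so ∠ADC = 90°.

Therefore, the measure of angle ∠ADC = 90°.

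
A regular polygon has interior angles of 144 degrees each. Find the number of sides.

Each interior angle of a regular n-gon is (n - 2) * 180 / n.
Setting this equal to 144:
(n - 2) * 180 / n = 144
Each exterior angle = 180 - 144 = 36 degrees.
Since exterior angles sum to 360: n = 360 / 36 = 10.

10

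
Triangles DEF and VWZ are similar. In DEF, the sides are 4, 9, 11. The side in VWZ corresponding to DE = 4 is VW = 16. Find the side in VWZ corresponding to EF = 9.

Since the triangles are similar, the ratio of corresponding sides is constant.
Scale factor k = VW / DE = 16 / 4 = 4
WZ = k * EF = 4 * 9 = 36

36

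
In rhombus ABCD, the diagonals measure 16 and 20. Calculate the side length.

The diagonals of a rhombus bisect each other at right angles.
Half-diagonals: 16/2 = 8 and 20/2 = 10
side = sqrt(8^2 + 10^2)
side = sqrt(64 + 100)
side = sqrt(164) = 2*sqrt(41)

2*sqrt(41)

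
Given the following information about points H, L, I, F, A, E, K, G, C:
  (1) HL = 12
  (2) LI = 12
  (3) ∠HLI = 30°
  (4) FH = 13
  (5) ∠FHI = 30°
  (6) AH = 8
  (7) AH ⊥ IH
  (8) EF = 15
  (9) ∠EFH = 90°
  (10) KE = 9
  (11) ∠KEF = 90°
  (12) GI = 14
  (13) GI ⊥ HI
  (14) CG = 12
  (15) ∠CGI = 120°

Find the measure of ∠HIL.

Step 1: By the law of cosines on triangle ILH: IH² = 12² + 12² − 2·12·12·cos(30°) = 38.58, so IH ≈ 6.21.
Step 2: By the inverse law of cosines on triangle HIL: cos(∠HIL) = (6.21² + 12² − 12²) / (2·6.21·12) = 38.58/149.08 = 0.2588, so ∠HIL = 75°.

Therefore, the measure of angle ∠HIL = 75°.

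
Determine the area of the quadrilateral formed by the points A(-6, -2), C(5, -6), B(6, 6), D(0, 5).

The Shoelace formula works by pairing each vertex with the next (cycling back to the first).
For each pair, compute x_i*y_(i+1) - x_(i+1)*y_i:
  (-6*-6 - 5*-2) = 46
  (5*6 - 6*-6) = 66
  (6*5 - 0*6) = 30
  (0*-2 - -6*5) = 30
Taking half the absolute value of the total: Area = (1/2)(172) = 86.

86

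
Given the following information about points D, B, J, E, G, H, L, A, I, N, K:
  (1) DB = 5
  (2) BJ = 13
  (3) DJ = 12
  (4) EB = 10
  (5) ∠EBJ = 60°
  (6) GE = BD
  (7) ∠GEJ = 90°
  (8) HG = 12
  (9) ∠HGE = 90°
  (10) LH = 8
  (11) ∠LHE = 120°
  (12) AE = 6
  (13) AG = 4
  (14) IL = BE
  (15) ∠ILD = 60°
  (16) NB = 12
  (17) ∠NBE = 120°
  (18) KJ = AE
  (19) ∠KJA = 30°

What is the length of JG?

From the given relations: GE = BD = 5.
Step 1: By the law of cosines on triangle EBJ: EJ² = 10² + 13² − 2·10·13·cos(60°) = 139, so EJ = √139.
Step 2: By the law of cosines on triangle JEG: JG² = √139² + 5² − 2·√139·5·cos(90°) = 164, so JG = 2·√41.

Therefore, the length of JG = 2·√41.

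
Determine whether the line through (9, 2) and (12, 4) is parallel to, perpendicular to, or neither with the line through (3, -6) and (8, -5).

Slope of line 1: m1 = (4 - 2)/(12 - 9) = 2/3 = 2/3
Slope of line 2: m2 = (-5 - -6)/(8 - 3) = 1/5 = 1/5
m1 != m2 (2/3 != 1/5), so not parallel.
m1 * m2 = (2/3) * (1/5) = 2/15 != -1, so not perpendicular.
The lines are neither parallel nor perpendicular.

Neither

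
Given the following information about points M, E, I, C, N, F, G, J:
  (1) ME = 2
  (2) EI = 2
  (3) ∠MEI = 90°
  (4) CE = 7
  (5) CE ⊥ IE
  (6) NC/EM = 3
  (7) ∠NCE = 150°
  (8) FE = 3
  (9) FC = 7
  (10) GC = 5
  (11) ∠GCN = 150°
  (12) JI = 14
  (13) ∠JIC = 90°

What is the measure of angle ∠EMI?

Step 1: By the law of cosines on triangle MEI: MI² = 2² + 2² − 2·2·2·cos(90°) = 8, so MI = 2·√2.
Step 2: By the inverse law of cosines on triangle EMI: cos(∠EMI) = (2² + (2·√2)² − 2²) / (2·2·2·√2) = 8/11.31 = 0.7071, so ∠EMI = 45°.

Therefore, the measure of angle ∠EMI = 45°.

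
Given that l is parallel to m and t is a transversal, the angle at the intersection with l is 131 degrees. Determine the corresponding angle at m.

Corresponding angles are equal: 131 degrees.

131 degrees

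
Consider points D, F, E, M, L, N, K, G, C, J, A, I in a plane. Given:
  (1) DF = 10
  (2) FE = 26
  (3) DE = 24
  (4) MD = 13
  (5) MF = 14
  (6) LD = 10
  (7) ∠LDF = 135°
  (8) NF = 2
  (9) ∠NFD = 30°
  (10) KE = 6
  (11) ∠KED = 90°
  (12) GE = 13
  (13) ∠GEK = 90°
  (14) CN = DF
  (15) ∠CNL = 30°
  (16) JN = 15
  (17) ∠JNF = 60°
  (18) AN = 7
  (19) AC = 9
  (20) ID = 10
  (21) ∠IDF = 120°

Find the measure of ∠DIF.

Step 1: By the law of cosines on triangle IDF: IF² = 10² + 10² − 2·10·10·cos(120°) = 300, so IF = 10·√3.
Step 2: By the inverse law of cosines on triangle DIF: cos(∠DIF) = (10² + (10·√3)² − 10²) / (2·10·10·√3) = 300/346.41 = 0.866, so ∠DIF = 30°.

Therefore, the measure of angle ∠DIF = 30°.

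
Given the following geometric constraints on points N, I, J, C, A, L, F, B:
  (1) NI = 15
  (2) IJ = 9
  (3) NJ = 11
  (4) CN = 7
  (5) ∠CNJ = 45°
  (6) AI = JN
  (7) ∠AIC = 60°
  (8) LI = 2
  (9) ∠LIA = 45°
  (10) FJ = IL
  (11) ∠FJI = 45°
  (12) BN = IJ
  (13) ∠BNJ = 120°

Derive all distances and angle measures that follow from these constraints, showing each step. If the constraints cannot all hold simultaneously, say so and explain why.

The constraints are consistent.

From the given relations:
  AI = JN = 11
  FJ = IL = 2
  BN = IJ = 9

Step 1: From IJ = 9, JF = 2, and ∠IJF = 45°, by the law of cosines:
  IF² = IJ² + JF² - 2·IJ·JF·cos(45°) = 81 + 4 - 25.46 = 59.54
  IF ≈ 7.72

Step 2: From JN = 11, NC = 7, and ∠JNC = 45°, by the law of cosines:
  JC² = JN² + NC² - 2·JN·NC·cos(45°) = 121 + 49 - 108.9 = 61.11
  JC ≈ 7.82

Step 3: From JN = 11, NB = 9, and ∠JNB = 120°, by the law of cosines:
  JB² = JN² + NB² - 2·JN·NB·cos(120°) = 121 + 81 + 99 = 301
  JB ≈ 17.35

Step 4: From AI = 11, IL = 2, and ∠AIL = 45°, by the law of cosines:
  AL² = AI² + IL² - 2·AI·IL·cos(45°) = 121 + 4 - 31.11 = 93.89
  AL ≈ 9.69

Step 5: From NI = 15, NJ = 11, IJ = 9, by the inverse law of cosines:
  cos(∠INJ) = (NI² + NJ² - IJ²) / (2·NI·NJ)
  ∠INJ = 36.58°

Step 6: From IJ = 9, IN = 15, JN = 11, by the inverse law of cosines:
  cos(∠JIN) = (IJ² + IN² - JN²) / (2·IJ·IN)
  ∠JIN = 46.75°

Step 7: From JI = 9, JN = 11, IN = 15, by the inverse law of cosines:
  cos(∠IJN) = (JI² + JN² - IN²) / (2·JI·JN)
  ∠IJN = 96.67°

Step 8: From IF = 7.72, IJ = 9, FJ = 2, by the inverse law of cosines:
  cos(∠FIJ) = (IF² + IJ² - FJ²) / (2·IF·IJ)
  ∠FIJ = 10.56°

Step 9: From JB = 17.35, JN = 11, BN = 9, by the inverse law of cosines:
  cos(∠BJN) = (JB² + JN² - BN²) / (2·JB·JN)
  ∠BJN = 26.7°

Step 10: From JC = 7.82, JN = 11, CN = 7, by the inverse law of cosines:
  cos(∠CJN) = (JC² + JN² - CN²) / (2·JC·JN)
  ∠CJN = 39.29°

Step 11: From CJ = 7.82, CN = 7, JN = 11, by the inverse law of cosines:
  cos(∠JCN) = (CJ² + CN² - JN²) / (2·CJ·CN)
  ∠JCN = 95.71°

Step 12: From AI = 11, AL = 9.69, IL = 2, by the inverse law of cosines:
  cos(∠IAL) = (AI² + AL² - IL²) / (2·AI·AL)
  ∠IAL = 8.39°

Step 13: From LA = 9.69, LI = 2, AI = 11, by the inverse law of cosines:
  cos(∠ALI) = (LA² + LI² - AI²) / (2·LA·LI)
  ∠ALI = 126.61°

Step 14: From FI = 7.72, FJ = 2, IJ = 9, by the inverse law of cosines:
  cos(∠IFJ) = (FI² + FJ² - IJ²) / (2·FI·FJ)
  ∠IFJ = 124.44°

Step 15: From BJ = 17.35, BN = 9, JN = 11, by the inverse law of cosines:
  cos(∠JBN) = (BJ² + BN² - JN²) / (2·BJ·BN)
  ∠JBN = 33.3°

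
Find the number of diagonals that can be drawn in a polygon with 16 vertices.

The number of diagonals in an n-gon is n(n - 3)/2.
For n = 16: 16(16 - 3)/2 = 16 × 13 / 2 = 104.

104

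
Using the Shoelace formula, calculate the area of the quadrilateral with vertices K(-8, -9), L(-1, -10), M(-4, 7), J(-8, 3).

The Shoelace formula works by pairing each vertex with the next (cycling back to the first).
For each pair, compute x_i*y_(i+1) - x_(i+1)*y_i:
  (-8*-10 - -1*-9) = 71
  (-1*7 - -4*-10) = -47
  (-4*3 - -8*7) = 44
  (-8*-9 - -8*3) = 96
Taking half the absolute value of the total: Area = (1/2)(164) = 82.

82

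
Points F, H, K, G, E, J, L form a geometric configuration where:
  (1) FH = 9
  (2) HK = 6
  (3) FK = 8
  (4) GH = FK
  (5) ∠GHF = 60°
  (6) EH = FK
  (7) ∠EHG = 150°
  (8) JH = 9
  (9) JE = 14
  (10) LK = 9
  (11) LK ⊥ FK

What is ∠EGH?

From the given relations: GH = FK = 8; EH = FK = 8.
Step 1: By the law of cosines on triangle GHE: GE² = 8² + 8² − 2·8·8·cos(150°) = 238.85, so GE ≈ 15.45.
Step 2: By the inverse law of cosines on triangle EGH: cos(∠EGH) = (15.45² + 8² − 8²) / (2·15.45·8) = 238.85/247.28 = 0.9659, so ∠EGH = 15°.

Therefore, the measure of angle ∠EGH = 15°.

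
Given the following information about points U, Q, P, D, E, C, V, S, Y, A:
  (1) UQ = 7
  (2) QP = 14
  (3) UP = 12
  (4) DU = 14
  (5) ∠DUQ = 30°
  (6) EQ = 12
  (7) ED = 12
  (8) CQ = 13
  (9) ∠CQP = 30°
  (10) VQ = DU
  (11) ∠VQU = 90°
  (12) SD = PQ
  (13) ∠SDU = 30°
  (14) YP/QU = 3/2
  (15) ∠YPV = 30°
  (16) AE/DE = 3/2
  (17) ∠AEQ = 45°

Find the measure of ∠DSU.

From the given relations: SD = PQ = 14.
Step 1: By the law of cosines on triangle SDU: SU² = 14² + 14² − 2·14·14·cos(30°) = 52.52, so SU ≈ 7.25.
Step 2: By the inverse law of cosines on triangle DSU: cos(∠DSU) = (14² + 7.25² − 14²) / (2·14·7.25) = 52.52/202.91 = 0.2588, so ∠DSU = 75°.

Therefore, the measure of angle ∠DSU = 75°.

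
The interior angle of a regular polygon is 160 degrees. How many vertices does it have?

Exterior angle = 180 - 160 = 20. n = 360 / 20 = 18.

18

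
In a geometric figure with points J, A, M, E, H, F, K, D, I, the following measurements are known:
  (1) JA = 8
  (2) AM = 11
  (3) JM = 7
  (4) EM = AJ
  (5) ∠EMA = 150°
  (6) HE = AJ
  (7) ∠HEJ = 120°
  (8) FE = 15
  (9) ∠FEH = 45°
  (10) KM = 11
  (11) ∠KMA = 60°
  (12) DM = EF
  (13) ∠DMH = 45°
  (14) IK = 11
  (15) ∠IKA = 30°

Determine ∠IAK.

Step 1: By the law of cosines on triangle AMK: AK² = 11² + 11² − 2·11·11·cos(60°) = 121, so AK = 11.
Step 2: By the law of cosines on triangle AKI: AI² = 11² + 11² − 2·11·11·cos(30°) = 32.42, so AI ≈ 5.69.
Step 3: By the inverse law of cosines on triangle IAK: cos(∠IAK) = (5.69² + 11² − 11²) / (2·5.69·11) = 32.42/125.27 = 0.2588, so ∠IAK = 75°.

Therefore, the measure of angle ∠IAK = 75°.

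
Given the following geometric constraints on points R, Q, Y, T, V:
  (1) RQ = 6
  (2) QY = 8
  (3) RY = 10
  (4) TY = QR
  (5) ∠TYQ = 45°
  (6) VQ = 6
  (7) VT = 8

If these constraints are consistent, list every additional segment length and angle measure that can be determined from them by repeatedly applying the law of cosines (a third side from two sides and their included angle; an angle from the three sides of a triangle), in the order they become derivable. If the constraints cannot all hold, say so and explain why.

The constraints are consistent. Derivable facts, in order:
After 1 step:
- QT ≈ 5.67
- ∠QRY = 53.13°
- ∠QYR = 36.87°
- ∠RQY = 90°
After 2 steps:
- ∠QTV = 48.47°
- ∠QTY = 86.53°
- ∠QVT = 45°
- ∠TQV = 86.53°
- ∠TQY = 48.47°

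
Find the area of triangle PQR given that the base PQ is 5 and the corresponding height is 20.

Area = (1/2)(5)(20) = 50

50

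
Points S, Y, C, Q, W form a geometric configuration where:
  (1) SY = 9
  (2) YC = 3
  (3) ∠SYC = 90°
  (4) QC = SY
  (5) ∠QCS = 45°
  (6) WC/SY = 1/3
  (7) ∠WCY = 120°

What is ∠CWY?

From the given relations: WC = 1/3·SY = 1/3·9 = 3.
Step 1: By the law of cosines on triangle WCY: WY² = 3² + 3² − 2·3·3·cos(120°) = 27, so WY = 3·√3.
Step 2: By the inverse law of cosines on triangle CWY: cos(∠CWY) = (3² + (3·√3)² − 3²) / (2·3·3·√3) = 27/31.18 = 0.866, so ∠CWY = 30°.

Therefore, the measure of angle ∠CWY = 30°.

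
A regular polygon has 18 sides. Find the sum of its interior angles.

The sum of interior angles of an n-sided polygon is (n - 2) * 180.
For n = 18: (18 - 2) * 180 = 16 * 180 = 2880 degrees.

2880 degrees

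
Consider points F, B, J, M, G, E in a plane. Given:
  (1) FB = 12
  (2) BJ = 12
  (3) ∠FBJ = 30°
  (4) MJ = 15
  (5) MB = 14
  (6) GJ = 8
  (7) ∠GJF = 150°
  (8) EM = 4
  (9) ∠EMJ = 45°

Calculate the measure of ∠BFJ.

Step 1: By the law of cosines on triangle FBJ: FJ² = 12² + 12² − 2·12·12·cos(30°) = 38.58, so FJ ≈ 6.21.
Step 2: By the inverse law of cosines on triangle BFJ: cos(∠BFJ) = (12² + 6.21² − 12²) / (2·12·6.21) = 38.58/149.08 = 0.2588, so ∠BFJ = 75°.

Therefore, the measure of angle ∠BFJ = 75°.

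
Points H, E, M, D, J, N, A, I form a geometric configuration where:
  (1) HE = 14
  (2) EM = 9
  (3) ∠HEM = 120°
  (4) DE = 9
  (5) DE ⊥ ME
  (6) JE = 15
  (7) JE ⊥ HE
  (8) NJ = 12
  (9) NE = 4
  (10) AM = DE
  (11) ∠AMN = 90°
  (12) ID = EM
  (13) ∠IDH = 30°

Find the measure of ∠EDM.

Step 1: By the law of cosines on triangle DEM: DM² = 9² + 9² − 2·9·9·cos(90°) = 162, so DM = 9·√2.
Step 2: By the inverse law of cosines on triangle EDM: cos(∠EDM) = (9² + (9·√2)² − 9²) / (2·9·9·√2) = 162/229.1 = 0.7071, so ∠EDM = 45°.

Therefore, the measure of angle ∠EDM = 45°.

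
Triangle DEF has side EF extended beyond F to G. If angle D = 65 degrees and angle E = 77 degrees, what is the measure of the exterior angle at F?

The interior angle at F is 180 - 65 - 77 = 38 degrees.
The exterior angle and interior angle at F are supplementary:
Exterior angle = 180 - 38 = 142 degrees.

142 degrees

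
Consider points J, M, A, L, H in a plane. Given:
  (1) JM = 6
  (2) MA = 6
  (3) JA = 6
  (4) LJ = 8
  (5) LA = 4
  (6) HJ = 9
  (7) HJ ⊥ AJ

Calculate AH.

Step 1: By the law of cosines on triangle AJH: AH² = 6² + 9² − 2·6·9·cos(90°) = 117, so AH = 3·√13.

Therefore, the length of AH = 3·√13.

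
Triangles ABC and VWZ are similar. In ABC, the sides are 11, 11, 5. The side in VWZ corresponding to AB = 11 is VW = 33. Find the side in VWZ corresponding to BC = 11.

Since the triangles are similar, the ratio of corresponding sides is constant.
Scale factor k = VW / AB = 33 / 11 = 3
WZ = k * BC = 3 * 11 = 33

33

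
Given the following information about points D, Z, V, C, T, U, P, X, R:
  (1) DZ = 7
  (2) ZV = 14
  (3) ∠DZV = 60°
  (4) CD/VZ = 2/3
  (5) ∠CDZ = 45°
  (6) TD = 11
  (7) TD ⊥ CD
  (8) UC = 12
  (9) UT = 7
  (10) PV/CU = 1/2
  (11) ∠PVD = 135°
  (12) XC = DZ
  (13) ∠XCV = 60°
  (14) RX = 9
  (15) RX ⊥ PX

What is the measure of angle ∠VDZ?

Step 1: By the law of cosines on triangle DZV: DV² = 7² + 14² − 2·7·14·cos(60°) = 147, so DV = 7·√3.
Step 2: By the inverse law of cosines on triangle VDZ: cos(∠VDZ) = ((7·√3)² + 7² − 14²) / (2·7·√3·7) = 0/169.74 = 0, so ∠VDZ = 90°.

Therefore, the measure of angle ∠VDZ = 90°.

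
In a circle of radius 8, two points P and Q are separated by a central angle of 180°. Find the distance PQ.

Chord length = 2r sin(θ/2)
= 2 × 8 × sin(180°/2)
= 2 × 8 × sin(90°)
= 16

16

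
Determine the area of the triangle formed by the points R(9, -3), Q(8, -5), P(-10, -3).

Using the Shoelace formula for a triangle:
Area = (1/2)|x0(y1 - y2) + x1(y2 - y0) + x2(y0 - y1)|
Area = (1/2)|9(-5 - -3) + 8(-3 - -3) + -10(-3 - -5)|
Area = (1/2)|-18 + 0 + -20|
Area = (1/2)|-38|
Area = (1/2)(38)
Area = 19

19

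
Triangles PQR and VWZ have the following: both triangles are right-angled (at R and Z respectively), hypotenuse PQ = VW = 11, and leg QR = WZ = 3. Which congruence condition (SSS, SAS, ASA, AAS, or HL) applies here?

The given information provides:
both triangles are right-angled (at R and Z respectively), hypotenuse PQ = VW = 11, and leg QR = WZ = 3
This matches the HL congruence theorem.
The hypotenuse and one leg of two right triangles are equal (Hypotenuse-Leg).

HL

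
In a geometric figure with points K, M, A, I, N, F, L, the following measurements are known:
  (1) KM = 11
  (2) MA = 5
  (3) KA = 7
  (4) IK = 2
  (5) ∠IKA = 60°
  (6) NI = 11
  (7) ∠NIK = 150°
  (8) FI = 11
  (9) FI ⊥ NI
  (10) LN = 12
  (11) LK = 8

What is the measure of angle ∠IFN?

Step 1: By the law of cosines on triangle FIN: FN² = 11² + 11² − 2·11·11·cos(90°) = 242, so FN = 11·√2.
Step 2: By the inverse law of cosines on triangle IFN: cos(∠IFN) = (11² + (11·√2)² − 11²) / (2·11·11·√2) = 242/342.24 = 0.7071, so ∠IFN = 45°.

Therefore, the measure of angle ∠IFN = 45°.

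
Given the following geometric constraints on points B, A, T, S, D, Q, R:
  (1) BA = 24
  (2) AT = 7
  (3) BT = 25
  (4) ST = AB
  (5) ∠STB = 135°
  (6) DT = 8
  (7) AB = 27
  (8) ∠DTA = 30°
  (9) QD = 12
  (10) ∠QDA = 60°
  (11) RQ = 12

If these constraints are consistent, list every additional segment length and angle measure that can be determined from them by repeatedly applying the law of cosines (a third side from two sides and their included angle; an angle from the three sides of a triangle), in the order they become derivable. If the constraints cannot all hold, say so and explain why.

These constraints are not satisfiable: (1) BA = 24 and (7) AB = 27 assign two different lengths to the same segment. No planar figure meets all of them, so nothing further can be derived.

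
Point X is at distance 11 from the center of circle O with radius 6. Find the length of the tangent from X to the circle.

tangent = √(d² - r²) = √(11² - 6²) = √(121 - 36) = √85 = sqrt(85)

sqrt(85)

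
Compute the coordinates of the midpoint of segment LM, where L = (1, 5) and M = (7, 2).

M = ((x₁ + x₂)/2, (y₁ + y₂)/2)
= ((1 + 7)/2, (5 + 2)/2)
= (8/2, 7/2) = (4, 7/2)

(4, 7/2)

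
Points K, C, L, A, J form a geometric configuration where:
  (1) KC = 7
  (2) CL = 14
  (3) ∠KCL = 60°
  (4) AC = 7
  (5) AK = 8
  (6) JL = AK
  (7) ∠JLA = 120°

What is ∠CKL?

Step 1: By the law of cosines on triangle KCL: KL² = 7² + 14² − 2·7·14·cos(60°) = 147, so KL = 7·√3.
Step 2: By the inverse law of cosines on triangle CKL: cos(∠CKL) = (7² + (7·√3)² − 14²) / (2·7·7·√3) = 0/169.74 = 0, so ∠CKL = 90°.

Therefore, the measure of angle ∠CKL = 90°.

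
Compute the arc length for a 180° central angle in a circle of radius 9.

Arc length = 2π(9)(1/2) = 9*pi

9*pi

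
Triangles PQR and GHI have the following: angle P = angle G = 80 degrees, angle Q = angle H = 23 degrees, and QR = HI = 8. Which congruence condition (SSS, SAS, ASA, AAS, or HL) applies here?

The given information provides:
angle P = angle G = 80 degrees, angle Q = angle H = 23 degrees, and QR = HI = 8
This matches the AAS congruence theorem.
Two pairs of corresponding angles and a non-included side are equal (Angle-Angle-Side).

AAS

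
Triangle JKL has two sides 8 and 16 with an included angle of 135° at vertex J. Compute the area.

Area = (1/2)(8)(16) sin(135°) = (1/2)(8)(16)(sqrt(2)/2) = 32*sqrt(2)

32*sqrt(2)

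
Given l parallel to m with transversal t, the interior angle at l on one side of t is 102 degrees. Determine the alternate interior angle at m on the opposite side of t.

Alternate interior angles lie on opposite sides of the transversal, between the parallel lines.
By the alternate interior angle theorem, they are equal: 102 degrees.

102 degrees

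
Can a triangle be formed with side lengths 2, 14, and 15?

Check all three triangle inequalities:
2 + 14 = 16 > 15 ✓
2 + 15 = 17 > 14 ✓
14 + 15 = 29 > 2 ✓
All conditions hold, so these sides form a valid triangle.

Yes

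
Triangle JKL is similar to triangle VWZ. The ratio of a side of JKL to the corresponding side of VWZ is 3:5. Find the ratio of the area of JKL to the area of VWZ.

The ratio of areas of similar triangles equals the square of the side ratio.
Side ratio = 3:5
Area ratio = (3/5)^2 = 9/25 = 9:25

9:25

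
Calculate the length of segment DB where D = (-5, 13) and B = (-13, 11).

d = sqrt((-13 - -5)^2 + (11 - 13)^2)
d = sqrt(-8^2 + -2^2)
d = sqrt(64 + 4)
d = sqrt(68) = 2*sqrt(17)

2*sqrt(17)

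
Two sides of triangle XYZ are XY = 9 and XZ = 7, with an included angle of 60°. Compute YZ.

When two sides and the included angle are known, the law of cosines gives the third side.
c^2 = a^2 + b^2 - 2ab cos(C) generalizes the Pythagorean theorem to non-right triangles.
Here: YZ^2 = 81 + 49 - 126*(1/2) = 67
YZ = sqrt(67)

sqrt(67)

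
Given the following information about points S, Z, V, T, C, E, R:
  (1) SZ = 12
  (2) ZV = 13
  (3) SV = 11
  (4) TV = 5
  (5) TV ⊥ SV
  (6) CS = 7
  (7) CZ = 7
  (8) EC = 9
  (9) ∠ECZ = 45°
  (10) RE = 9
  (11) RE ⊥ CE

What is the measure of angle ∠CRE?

Step 1: By the law of cosines on triangle REC: RC² = 9² + 9² − 2·9·9·cos(90°) = 162, so RC = 9·√2.
Step 2: By the inverse law of cosines on triangle CRE: cos(∠CRE) = ((9·√2)² + 9² − 9²) / (2·9·√2·9) = 162/229.1 = 0.7071, so ∠CRE = 45°.

Therefore, the measure of angle ∠CRE = 45°.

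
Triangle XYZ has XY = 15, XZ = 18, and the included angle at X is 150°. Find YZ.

When two sides and the included angle are known, the law of cosines gives the third side.
c^2 = a^2 + b^2 - 2ab cos(C) generalizes the Pythagorean theorem to non-right triangles.
Here: YZ^2 = 225 + 324 - 540*(-sqrt(3)/2) = 270*sqrt(3) + 549
YZ = 3*sqrt(30*sqrt(3) + 61)

3*sqrt(30*sqrt(3) + 61)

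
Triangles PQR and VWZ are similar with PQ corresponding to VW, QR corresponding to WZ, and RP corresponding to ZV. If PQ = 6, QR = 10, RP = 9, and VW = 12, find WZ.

k = 12/6 = 2. WZ = 2 * 10 = 20.

20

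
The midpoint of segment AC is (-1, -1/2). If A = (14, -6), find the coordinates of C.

Using the midpoint formula: M = ((x1 + x2)/2, (y1 + y2)/2)
We know M = (-1, -1/2) and A = (14, -6)
For x: -1 = (14 + x2)/2, so x2 = 2*-1 - 14 = -16
For y: -1/2 = (-6 + y2)/2, so y2 = 2*-1/2 - -6 = 5
C = (-16, 5)

(-16, 5)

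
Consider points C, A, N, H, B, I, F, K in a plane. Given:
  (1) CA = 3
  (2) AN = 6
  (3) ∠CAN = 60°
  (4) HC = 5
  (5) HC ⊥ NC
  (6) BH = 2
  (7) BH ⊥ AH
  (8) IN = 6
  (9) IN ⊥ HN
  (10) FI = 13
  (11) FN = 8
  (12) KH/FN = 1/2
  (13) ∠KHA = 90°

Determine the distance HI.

Step 1: By the law of cosines on triangle CAN: CN² = 3² + 6² − 2·3·6·cos(60°) = 27, so CN = 3·√3.
Step 2: By the law of cosines on triangle HCN: HN² = 5² + (3·√3)² − 2·5·3·√3·cos(90°) = 52, so HN = 2·√13.
Step 3: By the law of cosines on triangle HNI: HI² = (2·√13)² + 6² − 2·2·√13·6·cos(90°) = 88, so HI = 2·√22.

Therefore, the length of HI = 2·√22.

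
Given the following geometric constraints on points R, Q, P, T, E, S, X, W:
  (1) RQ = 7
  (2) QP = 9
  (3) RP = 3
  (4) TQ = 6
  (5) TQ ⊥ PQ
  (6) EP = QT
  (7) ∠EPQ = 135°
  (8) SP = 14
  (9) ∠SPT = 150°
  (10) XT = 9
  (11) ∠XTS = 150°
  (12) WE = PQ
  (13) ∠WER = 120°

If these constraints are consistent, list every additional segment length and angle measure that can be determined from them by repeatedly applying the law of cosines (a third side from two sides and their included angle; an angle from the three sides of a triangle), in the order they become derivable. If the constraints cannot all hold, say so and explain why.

The constraints are consistent. Derivable facts, in order:
After 1 step:
- PT = 3·√13
- QE ≈ 13.91
- ∠PQR = 16.2°
- ∠PRQ = 123.2°
- ∠QPR = 40.6°
After 2 steps:
- TS ≈ 23.99
- ∠EQP = 17.76°
- ∠PEQ = 27.24°
- ∠PTQ = 56.31°
- ∠QPT = 33.69°
After 3 steps:
- SX ≈ 32.1
- ∠PST = 13.03°
- ∠PTS = 16.97°
After 4 steps:
- ∠SXT = 21.94°
- ∠TSX = 8.06°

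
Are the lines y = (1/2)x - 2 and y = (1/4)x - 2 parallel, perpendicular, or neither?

Slope of line 1: m1 = 1/2
Slope of line 2: m2 = 1/4
For parallel lines we need equal slopes: 1/2 != 1/4.
For perpendicular lines we need m1*m2 = -1: (1/2)(1/4) = 1/8 != -1.
Since neither condition holds, the lines are neither parallel nor perpendicular.

Neither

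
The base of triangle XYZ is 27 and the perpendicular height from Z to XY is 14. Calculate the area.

Area = (1/2)(27)(14) = 189

189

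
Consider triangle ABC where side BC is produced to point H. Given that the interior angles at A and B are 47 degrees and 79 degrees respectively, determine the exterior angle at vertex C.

By the exterior angle theorem, an exterior angle of a triangle equals the sum of the two remote interior angles.
Exterior angle = angle A + angle B
Exterior angle = 47 + 79 = 126 degrees

126 degrees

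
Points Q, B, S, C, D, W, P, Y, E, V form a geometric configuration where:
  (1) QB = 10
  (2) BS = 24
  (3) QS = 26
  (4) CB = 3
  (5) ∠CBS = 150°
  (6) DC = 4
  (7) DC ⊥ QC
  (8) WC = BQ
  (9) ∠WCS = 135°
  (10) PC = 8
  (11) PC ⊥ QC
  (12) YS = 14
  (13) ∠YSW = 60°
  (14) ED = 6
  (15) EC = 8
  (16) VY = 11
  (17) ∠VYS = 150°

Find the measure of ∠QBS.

Step 1: By the inverse law of cosines on triangle QBS: cos(∠QBS) = (10² + 24² − 26²) / (2·10·24) = 0/480 = 0, so ∠QBS = 90°.

Therefore, the measure of angle ∠QBS = 90°.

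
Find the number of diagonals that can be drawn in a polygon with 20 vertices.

Total line segments between 20 vertices = C(20,2) = 190.
Subtract the 20 sides: 190 - 20 = 170 diagonals.

170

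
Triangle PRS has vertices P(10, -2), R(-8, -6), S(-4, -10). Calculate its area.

Using the Shoelace formula for a triangle:
Area = (1/2)|x0(y1 - y2) + x1(y2 - y0) + x2(y0 - y1)|
Area = (1/2)|10(-6 - -10) + -8(-10 - -2) + -4(-2 - -6)|
Area = (1/2)|40 + 64 + -16|
Area = (1/2)|88|
Area = (1/2)(88)
Area = 44

44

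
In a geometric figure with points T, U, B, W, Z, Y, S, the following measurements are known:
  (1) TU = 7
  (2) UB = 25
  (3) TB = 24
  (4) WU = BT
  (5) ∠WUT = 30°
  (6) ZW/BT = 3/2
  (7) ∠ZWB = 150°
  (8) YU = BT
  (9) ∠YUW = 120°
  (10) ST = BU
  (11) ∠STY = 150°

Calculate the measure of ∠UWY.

From the given relations: WU = BT = 24; YU = BT = 24.
Step 1: By the law of cosines on triangle WUY: WY² = 24² + 24² − 2·24·24·cos(120°) = 1728, so WY ≈ 41.57.
Step 2: By the inverse law of cosines on triangle UWY: cos(∠UWY) = (24² + 41.57² − 24²) / (2·24·41.57) = 1728/1995.32 = 0.866, so ∠UWY = 30°.

Therefore, the measure of angle ∠UWY = 30°.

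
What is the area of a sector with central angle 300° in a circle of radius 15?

Sector area = π(15²)(5/6) = 375*pi/2

375*pi/2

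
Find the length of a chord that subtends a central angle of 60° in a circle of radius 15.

Chord length = 2r sin(θ/2)
= 2 × 15 × sin(60°/2)
= 2 × 15 × sin(30°)
= 15

15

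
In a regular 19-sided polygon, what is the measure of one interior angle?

Each interior angle of a regular n-gon is (n - 2) * 180 / n.
For n = 19: (19 - 2) * 180 / 19 = 3060/19 = 3060/19 degrees.

3060/19 degrees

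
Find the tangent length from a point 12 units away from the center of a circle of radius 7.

Let T be the point of tangency. Then QT ⊥ AT (radius ⊥ tangent).
In right triangle QTA: QA² = QT² + AT²
12² = 7² + AT²
AT² = 95, AT = sqrt(95)

sqrt(95)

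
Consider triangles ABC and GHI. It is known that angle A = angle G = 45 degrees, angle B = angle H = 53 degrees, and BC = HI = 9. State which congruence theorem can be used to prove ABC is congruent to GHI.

Consider the given information: angle A = angle G = 45 degrees, angle B = angle H = 53 degrees, and BC = HI = 9
This is not SSS or SAS: SSS requires all three pairs of sides, but we don't have that. SAS requires two sides and the included angle between them.
The correct criterion is AAS. Two pairs of corresponding angles and a non-included side are equal (Angle-Angle-Side).

AAS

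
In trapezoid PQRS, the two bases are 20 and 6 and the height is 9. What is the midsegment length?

The midsegment of a trapezoid = (base1 + base2) / 2
midsegment = (20 + 6) / 2
midsegment = 26 / 2
midsegment = 13

13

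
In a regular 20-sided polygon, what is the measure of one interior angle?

Each interior angle of a regular n-gon is (n - 2) * 180 / n.
For n = 20: (20 - 2) * 180 / 20 = 3240/20 = 162 degrees.

162 degrees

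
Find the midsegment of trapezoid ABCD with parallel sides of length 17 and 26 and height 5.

midsegment = (17 + 26) / 2 = 43 / 2 = 43/2

43/2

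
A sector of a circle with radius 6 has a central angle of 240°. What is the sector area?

The full circle has area πr² = π(6)² = 36*pi.
The sector covers 240° out of 360°, a fraction of 2/3.
Sector area = 36*pi × 2/3 = 24*pi.

24*pi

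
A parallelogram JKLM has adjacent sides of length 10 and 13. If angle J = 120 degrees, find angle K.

In a parallelogram, consecutive angles are supplementary (sum to 180°).
angle K = 180 - angle J
angle K = 180 - 120
angle K = 60 degrees

60 degrees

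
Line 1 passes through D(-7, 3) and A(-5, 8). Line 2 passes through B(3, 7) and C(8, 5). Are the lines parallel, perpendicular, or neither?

Slope of line 1: m1 = (8 - 3)/(-5 - -7) = 5/2 = 5/2
Slope of line 2: m2 = (5 - 7)/(8 - 3) = -2/5 = -2/5
m1 * m2 = (5/2) * (-2/5) = -1 = -1, so the lines are perpendicular.

Perpendicular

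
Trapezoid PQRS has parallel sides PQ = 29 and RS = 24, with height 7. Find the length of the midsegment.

midsegment = (29 + 24) / 2 = 53 / 2 = 53/2

53/2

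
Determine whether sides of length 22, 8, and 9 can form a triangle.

The longest side is 22. The other two sides sum to 8 + 9 = 17.
Since 17 ≤ 22, the two shorter sides cannot reach around to close the triangle.

No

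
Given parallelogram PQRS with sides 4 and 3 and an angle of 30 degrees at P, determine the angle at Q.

Opposite sides of a parallelogram are parallel, so consecutive angles form co-interior angles on a transversal.
Co-interior angles sum to 180°, giving angle Q = 180 - 30 = 150 degrees.

150 degrees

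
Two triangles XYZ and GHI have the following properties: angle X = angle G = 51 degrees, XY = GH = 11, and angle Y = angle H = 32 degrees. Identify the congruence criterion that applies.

Consider the given information: angle X = angle G = 51 degrees, XY = GH = 11, and angle Y = angle H = 32 degrees
This is not SAS or AAS: SAS requires two sides and the included angle between them. AAS requires two angles and a non-included side.
The correct criterion is ASA. Two pairs of corresponding angles and the included side are equal (Angle-Side-Angle).

ASA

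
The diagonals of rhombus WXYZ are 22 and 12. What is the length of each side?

Half-diagonals are 11 and 6. side = sqrt(11^2 + 6^2) = sqrt(157)

sqrt(157)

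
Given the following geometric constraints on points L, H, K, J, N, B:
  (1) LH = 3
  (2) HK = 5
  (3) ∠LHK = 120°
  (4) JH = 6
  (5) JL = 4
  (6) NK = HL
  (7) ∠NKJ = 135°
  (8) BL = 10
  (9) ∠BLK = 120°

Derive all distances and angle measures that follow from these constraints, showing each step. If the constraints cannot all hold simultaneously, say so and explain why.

The constraints are consistent.

From the given relations:
  NK = HL = 3

Step 1: From LH = 3, HK = 5, and ∠LHK = 120°, by the law of cosines:
  LK² = LH² + HK² - 2·LH·HK·cos(120°) = 9 + 25 + 15 = 49
  LK = 7

Step 2: From LH = 3, LJ = 4, HJ = 6, by the inverse law of cosines:
  cos(∠HLJ) = (LH² + LJ² - HJ²) / (2·LH·LJ)
  ∠HLJ = 117.28°

Step 3: From HJ = 6, HL = 3, JL = 4, by the inverse law of cosines:
  cos(∠JHL) = (HJ² + HL² - JL²) / (2·HJ·HL)
  ∠JHL = 36.34°

Step 4: From JH = 6, JL = 4, HL = 3, by the inverse law of cosines:
  cos(∠HJL) = (JH² + JL² - HL²) / (2·JH·JL)
  ∠HJL = 26.38°

Step 5: From KL = 7, LB = 10, and ∠KLB = 120°, by the law of cosines:
  KB² = KL² + LB² - 2·KL·LB·cos(120°) = 49 + 100 + 70 = 219
  KB ≈ 14.8

Step 6: From LH = 3, LK = 7, HK = 5, by the inverse law of cosines:
  cos(∠HLK) = (LH² + LK² - HK²) / (2·LH·LK)
  ∠HLK = 38.21°

Step 7: From KH = 5, KL = 7, HL = 3, by the inverse law of cosines:
  cos(∠HKL) = (KH² + KL² - HL²) / (2·KH·KL)
  ∠HKL = 21.79°

Step 8: From KB = 14.8, KL = 7, BL = 10, by the inverse law of cosines:
  cos(∠BKL) = (KB² + KL² - BL²) / (2·KB·KL)
  ∠BKL = 35.82°

Step 9: From BK = 14.8, BL = 10, KL = 7, by the inverse law of cosines:
  cos(∠KBL) = (BK² + BL² - KL²) / (2·BK·BL)
  ∠KBL = 24.18°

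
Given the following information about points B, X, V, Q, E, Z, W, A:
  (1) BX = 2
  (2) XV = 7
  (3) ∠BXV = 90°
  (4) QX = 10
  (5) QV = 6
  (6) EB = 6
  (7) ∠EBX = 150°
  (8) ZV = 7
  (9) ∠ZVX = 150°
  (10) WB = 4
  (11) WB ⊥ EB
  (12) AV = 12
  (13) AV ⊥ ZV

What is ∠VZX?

Step 1: By the law of cosines on triangle ZVX: ZX² = 7² + 7² − 2·7·7·cos(150°) = 182.87, so ZX ≈ 13.52.
Step 2: By the inverse law of cosines on triangle VZX: cos(∠VZX) = (7² + 13.52² − 7²) / (2·7·13.52) = 182.87/189.32 = 0.9659, so ∠VZX = 15°.

Therefore, the measure of angle ∠VZX = 15°.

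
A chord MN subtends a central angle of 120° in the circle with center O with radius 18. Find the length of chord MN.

Chord length = 2r sin(θ/2)
= 2 × 18 × sin(120°/2)
= 2 × 18 × sin(60°)
= 18*sqrt(3)

18*sqrt(3)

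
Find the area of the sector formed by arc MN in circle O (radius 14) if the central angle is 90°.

Sector area = πr² × θ/360
= π × 14² × 1/4
= π × 196 × 1/4
= 49*pi

49*pi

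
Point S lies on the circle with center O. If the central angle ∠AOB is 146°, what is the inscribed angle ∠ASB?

By the inscribed angle theorem, the inscribed angle is half the central angle.
Inscribed angle = 146° / 2 = 73°

73°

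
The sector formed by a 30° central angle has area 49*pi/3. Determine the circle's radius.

The sector covers 30°/360° = 1/12 of the full circle.
Full circle area = 49*pi/3 / 1/12 = 196*pi.
Since full area = πr², we get r² = 196*pi/π = 196, so r = 14.

14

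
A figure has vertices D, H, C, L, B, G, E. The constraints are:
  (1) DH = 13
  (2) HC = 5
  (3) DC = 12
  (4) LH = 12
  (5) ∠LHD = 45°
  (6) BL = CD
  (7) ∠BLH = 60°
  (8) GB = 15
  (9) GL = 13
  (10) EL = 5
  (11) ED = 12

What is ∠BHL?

From the given relations: BL = CD = 12.
Step 1: By the law of cosines on triangle HLB: HB² = 12² + 12² − 2·12·12·cos(60°) = 144, so HB = 12.
Step 2: By the inverse law of cosines on triangle BHL: cos(∠BHL) = (12² + 12² − 12²) / (2·12·12) = 144/288 = 0.5, so ∠BHL = 60°.

Therefore, the measure of angle ∠BHL = 60°.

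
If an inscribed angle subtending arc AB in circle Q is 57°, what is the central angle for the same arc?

By the inscribed angle theorem, the central angle is twice the inscribed angle.
Central angle = 2 × 57° = 114°

114°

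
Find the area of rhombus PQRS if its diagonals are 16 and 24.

Area = (16 * 24) / 2 = 384 / 2 = 192

192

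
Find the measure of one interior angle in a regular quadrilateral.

Each interior angle of a regular n-gon is (n - 2) * 180 / n.
For n = 4: (4 - 2) * 180 / 4 = 360/4 = 90 degrees.

90 degrees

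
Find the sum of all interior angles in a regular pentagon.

The sum of interior angles of an n-sided polygon is (n - 2) * 180.
For n = 5: (5 - 2) * 180 = 3 * 180 = 540 degrees.

540 degrees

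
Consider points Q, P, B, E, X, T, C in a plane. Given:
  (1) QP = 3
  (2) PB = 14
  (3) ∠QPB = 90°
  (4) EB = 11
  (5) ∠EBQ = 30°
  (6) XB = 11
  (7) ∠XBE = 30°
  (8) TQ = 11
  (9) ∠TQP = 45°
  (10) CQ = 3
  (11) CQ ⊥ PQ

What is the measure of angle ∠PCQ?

Step 1: By the law of cosines on triangle CQP: CP² = 3² + 3² − 2·3·3·cos(90°) = 18, so CP = 3·√2.
Step 2: By the inverse law of cosines on triangle PCQ: cos(∠PCQ) = ((3·√2)² + 3² − 3²) / (2·3·√2·3) = 18/25.46 = 0.7071, so ∠PCQ = 45°.

Therefore, the measure of angle ∠PCQ = 45°.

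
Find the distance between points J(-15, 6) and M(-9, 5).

d = sqrt((6)^2 + (-1)^2) = sqrt(37)

sqrt(37)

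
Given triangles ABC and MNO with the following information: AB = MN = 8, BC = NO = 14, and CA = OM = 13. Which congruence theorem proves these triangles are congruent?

Consider the given information: AB = MN = 8, BC = NO = 14, and CA = OM = 13
This is not ASA or HL: ASA requires two angles and the side between them. HL only applies to right triangles with matching hypotenuse and leg.
The correct criterion is SSS. All three pairs of corresponding sides are equal (Side-Side-Side).

SSS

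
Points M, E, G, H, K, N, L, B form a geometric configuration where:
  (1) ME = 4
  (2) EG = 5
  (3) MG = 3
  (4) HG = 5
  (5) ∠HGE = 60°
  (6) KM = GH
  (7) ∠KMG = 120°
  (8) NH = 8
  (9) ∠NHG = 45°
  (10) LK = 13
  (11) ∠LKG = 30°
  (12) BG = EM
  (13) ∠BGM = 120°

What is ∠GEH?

Step 1: By the law of cosines on triangle EGH: EH² = 5² + 5² − 2·5·5·cos(60°) = 25, so EH = 5.
Step 2: By the inverse law of cosines on triangle GEH: cos(∠GEH) = (5² + 5² − 5²) / (2·5·5) = 25/50 = 0.5, so ∠GEH = 60°.

Therefore, the measure of angle ∠GEH = 60°.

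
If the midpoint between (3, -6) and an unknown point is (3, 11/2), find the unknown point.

Using the midpoint formula: M = ((x1 + x2)/2, (y1 + y2)/2)
We know M = (3, 11/2) and D = (3, -6)
For x: 3 = (3 + x2)/2, so x2 = 2*3 - 3 = 3
For y: 11/2 = (-6 + y2)/2, so y2 = 2*11/2 - -6 = 17
A = (3, 17)

(3, 17)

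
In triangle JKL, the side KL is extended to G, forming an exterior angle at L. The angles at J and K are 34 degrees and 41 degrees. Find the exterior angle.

By the exterior angle theorem, an exterior angle of a triangle equals the sum of the two remote interior angles.
Exterior angle = angle J + angle K
Exterior angle = 34 + 41 = 75 degrees

75 degrees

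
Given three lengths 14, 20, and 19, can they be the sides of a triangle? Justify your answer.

Yes.
The triangle inequality requires that the sum of any two sides exceeds the third.
Here 14 + 19 = 33 > 20, so the condition is met.

Yes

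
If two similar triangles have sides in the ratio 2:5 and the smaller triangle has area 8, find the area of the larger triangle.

Area ratio = (2/5)^2 = 4/25. Area of the larger triangle = 8 * 25/4 = 50.

50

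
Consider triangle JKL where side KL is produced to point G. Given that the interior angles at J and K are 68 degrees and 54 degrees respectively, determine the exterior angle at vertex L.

By the exterior angle theorem, an exterior angle of a triangle equals the sum of the two remote interior angles.
Exterior angle = angle J + angle K
Exterior angle = 68 + 54 = 122 degrees

122 degrees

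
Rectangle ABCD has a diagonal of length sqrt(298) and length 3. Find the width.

The diagonal of a rectangle forms a right triangle with the two sides.
Rearranging the Pythagorean theorem: missing side = sqrt(d^2 - known^2).
= sqrt(298 - 9) = sqrt(289) = 17.

17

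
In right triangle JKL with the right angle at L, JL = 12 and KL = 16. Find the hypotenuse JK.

In a right triangle, the square of the hypotenuse equals the sum of the squares of the two legs.
The legs are 12 and 16, so the hypotenuse = sqrt(144 + 256) = sqrt(400) = 20.

20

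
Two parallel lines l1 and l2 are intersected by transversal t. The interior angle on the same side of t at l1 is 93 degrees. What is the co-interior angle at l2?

Co-interior angles (same-side interior) formed by parallel lines and a transversal are supplementary (sum to 180 degrees).
The given angle is 93 degrees.
The co-interior angle = 180 - 93 = 87 degrees.

87 degrees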